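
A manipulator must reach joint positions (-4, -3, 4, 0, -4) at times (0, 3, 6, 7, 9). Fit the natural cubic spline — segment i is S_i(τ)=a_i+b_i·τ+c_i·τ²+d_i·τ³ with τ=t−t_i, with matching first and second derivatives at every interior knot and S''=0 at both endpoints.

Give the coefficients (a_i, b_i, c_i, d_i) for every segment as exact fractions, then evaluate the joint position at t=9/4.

  seg 0: a=-4 b=-236/255 c=0 d=107/765
  seg 1: a=-3 b=727/255 c=107/85 d=-73/153
  seg 2: a=4 b=-632/255 c=-258/85 d=386/255
  seg 3: a=0 b=-1022/255 c=128/85 d=-64/255
S(9/4) = -24421/5440

Δ: Δ0=1/3, Δ1=7/3, Δ2=-4, Δ3=-2
row 1: diag=12, rhs=12; c'=1/4, d'=1
row 2: denom=8−3·1/4=29/4; d'=(-38−3·1)/(29/4)=-164/29
row 3: denom=6−1·4/29=170/29; d'=(12−1·-164/29)/(170/29)=256/85
back: M3=256/85
back: M2=-164/29−4/29·256/85=-516/85
back: M1=1−1/4·-516/85=214/85
M: M0=0, M1=214/85, M2=-516/85, M3=256/85, M4=0
seg 0: a=-4, c=M0/2=0, d=(M1−M0)/(6·3)=107/765, b=Δ0−h0·(2M0+M1)/6=-236/255
seg 1: a=-3, c=M1/2=107/85, d=(M2−M1)/(6·3)=-73/153, b=Δ1−h1·(2M1+M2)/6=727/255
seg 2: a=4, c=M2/2=-258/85, d=(M3−M2)/(6·1)=386/255, b=Δ2−h2·(2M2+M3)/6=-632/255
seg 3: a=0, c=M3/2=128/85, d=(M4−M3)/(6·2)=-64/255, b=Δ3−h3·(2M3+M4)/6=-1022/255
t_q=9/4 → seg 0, τ=9/4; S=-4+-236/255·τ+0·τ²+107/765·τ³=-24421/5440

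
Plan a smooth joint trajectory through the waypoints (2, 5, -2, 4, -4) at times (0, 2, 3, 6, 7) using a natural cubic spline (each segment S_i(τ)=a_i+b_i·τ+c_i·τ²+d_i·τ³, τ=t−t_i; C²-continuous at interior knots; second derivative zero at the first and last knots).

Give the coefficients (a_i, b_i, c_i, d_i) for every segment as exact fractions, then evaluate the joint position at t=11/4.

Δ: Δ0=3/2, Δ1=-7, Δ2=2, Δ3=-8
row 1: diag=6, rhs=-51; c'=1/6, d'=-17/2
row 2: denom=8−1·1/6=47/6; d'=(54−1·-17/2)/(47/6)=375/47
row 3: denom=8−3·18/47=322/47; d'=(-60−3·375/47)/(322/47)=-3945/322
back: M3=-3945/322
back: M2=375/47−18/47·-3945/322=2040/161
back: M1=-17/2−1/6·2040/161=-3417/322
M: M0=0, M1=-3417/322, M2=2040/161, M3=-3945/322, M4=0
seg 0: a=2, c=M0/2=0, d=(M1−M0)/(6·2)=-1139/1288, b=Δ0−h0·(2M0+M1)/6=811/161
seg 1: a=5, c=M1/2=-3417/644, d=(M2−M1)/(6·1)=357/92, b=Δ1−h1·(2M1+M2)/6=-1795/322
seg 2: a=-2, c=M2/2=1020/161, d=(M3−M2)/(6·3)=-2675/1932, b=Δ2−h2·(2M2+M3)/6=-2927/644
seg 3: a=4, c=M3/2=-3945/644, d=(M4−M3)/(6·1)=1315/644, b=Δ3−h3·(2M3+M4)/6=-1261/322
t_q=11/4 → seg 1, τ=3/4; S=5+-1795/322·τ+-3417/644·τ²+357/92·τ³=-21779/41216

  seg 0: a=2 b=811/161 c=0 d=-1139/1288
  seg 1: a=5 b=-1795/322 c=-3417/644 d=357/92
  seg 2: a=-2 b=-2927/644 c=1020/161 d=-2675/1932
  seg 3: a=4 b=-1261/322 c=-3945/644 d=1315/644
S(11/4) = -21779/41216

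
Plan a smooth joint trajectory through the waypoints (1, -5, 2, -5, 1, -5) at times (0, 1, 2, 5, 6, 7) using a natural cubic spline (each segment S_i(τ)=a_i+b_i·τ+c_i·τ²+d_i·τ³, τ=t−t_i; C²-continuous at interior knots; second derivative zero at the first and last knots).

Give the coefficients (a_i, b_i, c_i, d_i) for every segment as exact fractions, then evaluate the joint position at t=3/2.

  seg 0: a=1 b=-24250/2451 c=0 d=9544/2451
  seg 1: a=-5 b=4382/2451 c=9544/817 d=-15857/2451
  seg 2: a=2 b=14075/2451 c=-6313/817 d=287/171
  seg 3: a=-5 b=11510/2451 c=6028/817 d=-14888/2451
  seg 4: a=1 b=3014/2451 c=-8860/817 d=8860/2451
S(3/2) = -13035/6536

Δ: Δ0=-6, Δ1=7, Δ2=-7/3, Δ3=6, Δ4=-6
row 1: diag=4, rhs=78; c'=1/4, d'=39/2
row 2: denom=8−1·1/4=31/4; d'=(-56−1·39/2)/(31/4)=-302/31
row 3: denom=8−3·12/31=212/31; d'=(50−3·-302/31)/(212/31)=614/53
row 4: denom=4−1·31/212=817/212; d'=(-72−1·614/53)/(817/212)=-17720/817
back: M4=-17720/817
back: M3=614/53−31/212·-17720/817=12056/817
back: M2=-302/31−12/31·12056/817=-12626/817
back: M1=39/2−1/4·-12626/817=19088/817
M: M0=0, M1=19088/817, M2=-12626/817, M3=12056/817, M4=-17720/817, M5=0
seg 0: a=1, c=M0/2=0, d=(M1−M0)/(6·1)=9544/2451, b=Δ0−h0·(2M0+M1)/6=-24250/2451
seg 1: a=-5, c=M1/2=9544/817, d=(M2−M1)/(6·1)=-15857/2451, b=Δ1−h1·(2M1+M2)/6=4382/2451
seg 2: a=2, c=M2/2=-6313/817, d=(M3−M2)/(6·3)=287/171, b=Δ2−h2·(2M2+M3)/6=14075/2451
seg 3: a=-5, c=M3/2=6028/817, d=(M4−M3)/(6·1)=-14888/2451, b=Δ3−h3·(2M3+M4)/6=11510/2451
seg 4: a=1, c=M4/2=-8860/817, d=(M5−M4)/(6·1)=8860/2451, b=Δ4−h4·(2M4+M5)/6=3014/2451
t_q=3/2 → seg 1, τ=1/2; S=-5+4382/2451·τ+9544/817·τ²+-15857/2451·τ³=-13035/6536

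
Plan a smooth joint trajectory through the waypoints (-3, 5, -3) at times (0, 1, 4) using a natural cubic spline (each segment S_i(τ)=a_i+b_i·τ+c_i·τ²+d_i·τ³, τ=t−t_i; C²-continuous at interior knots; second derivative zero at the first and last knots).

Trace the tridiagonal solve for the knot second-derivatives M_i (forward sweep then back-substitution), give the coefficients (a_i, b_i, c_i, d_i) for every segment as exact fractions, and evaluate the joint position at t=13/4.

  seg 0: a=-3 b=28/3 c=0 d=-4/3
  seg 1: a=5 b=16/3 c=-4 d=4/9
S(13/4) = 29/16

Δ: Δ0=8, Δ1=-8/3
row 1: diag=8, rhs=-64; c'=3/8, d'=-8
back: M1=-8
M: M0=0, M1=-8, M2=0
seg 0: a=-3, c=M0/2=0, d=(M1−M0)/(6·1)=-4/3, b=Δ0−h0·(2M0+M1)/6=28/3
seg 1: a=5, c=M1/2=-4, d=(M2−M1)/(6·3)=4/9, b=Δ1−h1·(2M1+M2)/6=16/3
t_q=13/4 → seg 1, τ=9/4; S=5+16/3·τ+-4·τ²+4/9·τ³=29/16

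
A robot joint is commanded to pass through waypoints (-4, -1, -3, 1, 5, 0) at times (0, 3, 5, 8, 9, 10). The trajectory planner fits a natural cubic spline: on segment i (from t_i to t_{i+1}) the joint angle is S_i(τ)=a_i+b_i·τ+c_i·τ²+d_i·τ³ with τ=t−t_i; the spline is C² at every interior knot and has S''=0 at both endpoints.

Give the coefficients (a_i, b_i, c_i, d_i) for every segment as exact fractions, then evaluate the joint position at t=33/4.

  seg 0: a=-4 b=1085/654 c=0 d=-431/5886
  seg 1: a=-1 b=-104/327 c=-431/654 d=52/327
  seg 2: a=-3 b=-114/109 c=193/654 d=977/5886
  seg 3: a=1 b=1135/218 c=195/109 d=-653/218
  seg 4: a=5 b=-22/109 c=-1569/218 d=523/218
S(33/4) = 33019/13952

Δ: Δ0=1, Δ1=-1, Δ2=4/3, Δ3=4, Δ4=-5
row 1: diag=10, rhs=-12; c'=1/5, d'=-6/5
row 2: denom=10−2·1/5=48/5; d'=(14−2·-6/5)/(48/5)=41/24
row 3: denom=8−3·5/16=113/16; d'=(16−3·41/24)/(113/16)=174/113
row 4: denom=4−1·16/113=436/113; d'=(-54−1·174/113)/(436/113)=-1569/109
back: M4=-1569/109
back: M3=174/113−16/113·-1569/109=390/109
back: M2=41/24−5/16·390/109=193/327
back: M1=-6/5−1/5·193/327=-431/327
M: M0=0, M1=-431/327, M2=193/327, M3=390/109, M4=-1569/109, M5=0
seg 0: a=-4, c=M0/2=0, d=(M1−M0)/(6·3)=-431/5886, b=Δ0−h0·(2M0+M1)/6=1085/654
seg 1: a=-1, c=M1/2=-431/654, d=(M2−M1)/(6·2)=52/327, b=Δ1−h1·(2M1+M2)/6=-104/327
seg 2: a=-3, c=M2/2=193/654, d=(M3−M2)/(6·3)=977/5886, b=Δ2−h2·(2M2+M3)/6=-114/109
seg 3: a=1, c=M3/2=195/109, d=(M4−M3)/(6·1)=-653/218, b=Δ3−h3·(2M3+M4)/6=1135/218
seg 4: a=5, c=M4/2=-1569/218, d=(M5−M4)/(6·1)=523/218, b=Δ4−h4·(2M4+M5)/6=-22/109
t_q=33/4 → seg 3, τ=1/4; S=1+1135/218·τ+195/109·τ²+-653/218·τ³=33019/13952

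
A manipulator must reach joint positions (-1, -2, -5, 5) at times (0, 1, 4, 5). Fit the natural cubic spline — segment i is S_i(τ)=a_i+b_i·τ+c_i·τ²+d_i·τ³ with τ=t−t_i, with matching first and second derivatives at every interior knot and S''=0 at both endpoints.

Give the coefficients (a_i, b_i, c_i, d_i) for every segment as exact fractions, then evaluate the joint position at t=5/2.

Δ: Δ0=-1, Δ1=-1, Δ2=10
row 1: diag=8, rhs=0; c'=3/8, d'=0
row 2: denom=8−3·3/8=55/8; d'=(66−3·0)/(55/8)=48/5
back: M2=48/5
back: M1=0−3/8·48/5=-18/5
M: M0=0, M1=-18/5, M2=48/5, M3=0
seg 0: a=-1, c=M0/2=0, d=(M1−M0)/(6·1)=-3/5, b=Δ0−h0·(2M0+M1)/6=-2/5
seg 1: a=-2, c=M1/2=-9/5, d=(M2−M1)/(6·3)=11/15, b=Δ1−h1·(2M1+M2)/6=-11/5
seg 2: a=-5, c=M2/2=24/5, d=(M3−M2)/(6·1)=-8/5, b=Δ2−h2·(2M2+M3)/6=34/5
t_q=5/2 → seg 1, τ=3/2; S=-2+-11/5·τ+-9/5·τ²+11/15·τ³=-55/8

  seg 0: a=-1 b=-2/5 c=0 d=-3/5
  seg 1: a=-2 b=-11/5 c=-9/5 d=11/15
  seg 2: a=-5 b=34/5 c=24/5 d=-8/5
S(5/2) = -55/8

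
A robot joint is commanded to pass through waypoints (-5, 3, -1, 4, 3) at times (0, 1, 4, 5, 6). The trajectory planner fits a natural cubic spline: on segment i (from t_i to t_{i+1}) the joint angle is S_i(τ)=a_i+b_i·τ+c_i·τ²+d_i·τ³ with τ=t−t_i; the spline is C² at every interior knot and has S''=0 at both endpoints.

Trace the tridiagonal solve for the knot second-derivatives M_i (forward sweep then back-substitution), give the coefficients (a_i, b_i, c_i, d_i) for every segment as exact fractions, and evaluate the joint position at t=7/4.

Δ: Δ0=8, Δ1=-4/3, Δ2=5, Δ3=-1
row 1: diag=8, rhs=-56; c'=3/8, d'=-7
row 2: denom=8−3·3/8=55/8; d'=(38−3·-7)/(55/8)=472/55
row 3: denom=4−1·8/55=212/55; d'=(-36−1·472/55)/(212/55)=-613/53
back: M3=-613/53
back: M2=472/55−8/55·-613/53=544/53
back: M1=-7−3/8·544/53=-575/53
M: M0=0, M1=-575/53, M2=544/53, M3=-613/53, M4=0
seg 0: a=-5, c=M0/2=0, d=(M1−M0)/(6·1)=-575/318, b=Δ0−h0·(2M0+M1)/6=3119/318
seg 1: a=3, c=M1/2=-575/106, d=(M2−M1)/(6·3)=373/318, b=Δ1−h1·(2M1+M2)/6=697/159
seg 2: a=-1, c=M2/2=272/53, d=(M3−M2)/(6·1)=-1157/318, b=Δ2−h2·(2M2+M3)/6=1115/318
seg 3: a=4, c=M3/2=-613/106, d=(M4−M3)/(6·1)=613/318, b=Δ3−h3·(2M3+M4)/6=454/159
t_q=7/4 → seg 1, τ=3/4; S=3+697/159·τ+-575/106·τ²+373/318·τ³=25313/6784

  seg 0: a=-5 b=3119/318 c=0 d=-575/318
  seg 1: a=3 b=697/159 c=-575/106 d=373/318
  seg 2: a=-1 b=1115/318 c=272/53 d=-1157/318
  seg 3: a=4 b=454/159 c=-613/106 d=613/318
S(7/4) = 25313/6784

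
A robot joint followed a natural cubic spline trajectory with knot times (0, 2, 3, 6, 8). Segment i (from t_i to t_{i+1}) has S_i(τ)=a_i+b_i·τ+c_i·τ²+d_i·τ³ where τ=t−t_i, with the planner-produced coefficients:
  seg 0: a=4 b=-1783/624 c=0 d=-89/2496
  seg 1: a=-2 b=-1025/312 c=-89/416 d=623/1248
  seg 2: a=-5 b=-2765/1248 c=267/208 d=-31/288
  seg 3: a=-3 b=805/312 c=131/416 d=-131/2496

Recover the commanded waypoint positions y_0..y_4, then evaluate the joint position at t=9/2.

y_0=4 y_1=-2 y_2=-5 y_3=-3 y_4=3
S(9/2) = -19297/3328

y_0 = S_0(0) = a_0 = 4
y_1 = S_1(0) = a_1 = -2
y_2 = S_2(0) = a_2 = -5
y_3 = S_3(0) = a_3 = -3
y_4 = S_3(2) = 3
t_q=9/2 is in segment 2 (τ=3/2); S_2(τ)=-19297/3328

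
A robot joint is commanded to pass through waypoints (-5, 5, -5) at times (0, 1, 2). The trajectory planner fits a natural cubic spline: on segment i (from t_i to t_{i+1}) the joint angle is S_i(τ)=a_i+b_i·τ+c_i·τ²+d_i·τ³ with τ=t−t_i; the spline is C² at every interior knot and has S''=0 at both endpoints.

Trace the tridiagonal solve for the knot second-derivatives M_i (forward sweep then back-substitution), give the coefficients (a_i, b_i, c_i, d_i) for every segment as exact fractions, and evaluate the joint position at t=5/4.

Δ: Δ0=10, Δ1=-10
row 1: diag=4, rhs=-120; c'=1/4, d'=-30
back: M1=-30
M: M0=0, M1=-30, M2=0
seg 0: a=-5, c=M0/2=0, d=(M1−M0)/(6·1)=-5, b=Δ0−h0·(2M0+M1)/6=15
seg 1: a=5, c=M1/2=-15, d=(M2−M1)/(6·1)=5, b=Δ1−h1·(2M1+M2)/6=0
t_q=5/4 → seg 1, τ=1/4; S=5+0·τ+-15·τ²+5·τ³=265/64

  seg 0: a=-5 b=15 c=0 d=-5
  seg 1: a=5 b=0 c=-15 d=5
S(5/4) = 265/64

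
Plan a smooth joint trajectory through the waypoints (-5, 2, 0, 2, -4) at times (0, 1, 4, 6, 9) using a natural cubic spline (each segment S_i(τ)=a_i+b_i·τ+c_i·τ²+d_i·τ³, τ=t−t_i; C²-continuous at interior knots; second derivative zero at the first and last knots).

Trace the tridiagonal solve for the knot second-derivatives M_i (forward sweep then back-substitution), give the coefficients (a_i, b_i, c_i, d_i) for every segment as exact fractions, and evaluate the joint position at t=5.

  seg 0: a=-5 b=925/113 c=0 d=-134/113
  seg 1: a=2 b=523/113 c=-402/113 d=1823/3051
  seg 2: a=0 b=-66/113 c=617/339 d=-697/1356
  seg 3: a=2 b=179/339 c=-857/678 d=857/6102
S(5) = 979/1356

Δ: Δ0=7, Δ1=-2/3, Δ2=1, Δ3=-2
row 1: diag=8, rhs=-46; c'=3/8, d'=-23/4
row 2: denom=10−3·3/8=71/8; d'=(10−3·-23/4)/(71/8)=218/71
row 3: denom=10−2·16/71=678/71; d'=(-18−2·218/71)/(678/71)=-857/339
back: M3=-857/339
back: M2=218/71−16/71·-857/339=1234/339
back: M1=-23/4−3/8·1234/339=-804/113
M: M0=0, M1=-804/113, M2=1234/339, M3=-857/339, M4=0
seg 0: a=-5, c=M0/2=0, d=(M1−M0)/(6·1)=-134/113, b=Δ0−h0·(2M0+M1)/6=925/113
seg 1: a=2, c=M1/2=-402/113, d=(M2−M1)/(6·3)=1823/3051, b=Δ1−h1·(2M1+M2)/6=523/113
seg 2: a=0, c=M2/2=617/339, d=(M3−M2)/(6·2)=-697/1356, b=Δ2−h2·(2M2+M3)/6=-66/113
seg 3: a=2, c=M3/2=-857/678, d=(M4−M3)/(6·3)=857/6102, b=Δ3−h3·(2M3+M4)/6=179/339
t_q=5 → seg 2, τ=1; S=0+-66/113·τ+617/339·τ²+-697/1356·τ³=979/1356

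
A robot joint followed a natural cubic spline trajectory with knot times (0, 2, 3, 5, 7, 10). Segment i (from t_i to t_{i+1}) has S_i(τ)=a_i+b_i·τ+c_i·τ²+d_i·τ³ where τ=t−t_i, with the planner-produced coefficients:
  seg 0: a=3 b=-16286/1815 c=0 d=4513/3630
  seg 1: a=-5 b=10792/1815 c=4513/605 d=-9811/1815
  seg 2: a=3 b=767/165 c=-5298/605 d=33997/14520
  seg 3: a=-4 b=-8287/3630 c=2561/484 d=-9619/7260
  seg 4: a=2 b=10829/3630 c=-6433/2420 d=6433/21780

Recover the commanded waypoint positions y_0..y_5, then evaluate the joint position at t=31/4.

y_0 = S_0(0) = a_0 = 3
y_1 = S_1(0) = a_1 = -5
y_2 = S_2(0) = a_2 = 3
y_3 = S_3(0) = a_3 = -4
y_4 = S_4(0) = a_4 = 2
y_5 = S_4(3) = -5
t_q=31/4 is in segment 4 (τ=3/4); S_4(τ)=443999/154880

y_0=3 y_1=-5 y_2=3 y_3=-4 y_4=2 y_5=-5
S(31/4) = 443999/154880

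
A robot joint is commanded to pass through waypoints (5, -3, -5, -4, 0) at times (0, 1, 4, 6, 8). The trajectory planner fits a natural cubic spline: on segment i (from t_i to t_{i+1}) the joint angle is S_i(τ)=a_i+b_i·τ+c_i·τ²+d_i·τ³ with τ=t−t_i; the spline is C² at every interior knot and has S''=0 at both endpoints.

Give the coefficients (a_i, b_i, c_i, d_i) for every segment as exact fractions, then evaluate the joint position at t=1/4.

  seg 0: a=5 b=-14479/1608 c=0 d=1615/1608
  seg 1: a=-3 b=-4817/804 c=1615/536 d=-1991/4824
  seg 2: a=-5 b=1517/1608 c=-47/67 d=1543/6432
  seg 3: a=-4 b=817/804 c=791/1072 d=-791/6432
S(1/4) = 94837/34304

Δ: Δ0=-8, Δ1=-2/3, Δ2=1/2, Δ3=2
row 1: diag=8, rhs=44; c'=3/8, d'=11/2
row 2: denom=10−3·3/8=71/8; d'=(7−3·11/2)/(71/8)=-76/71
row 3: denom=8−2·16/71=536/71; d'=(9−2·-76/71)/(536/71)=791/536
back: M3=791/536
back: M2=-76/71−16/71·791/536=-94/67
back: M1=11/2−3/8·-94/67=1615/268
M: M0=0, M1=1615/268, M2=-94/67, M3=791/536, M4=0
seg 0: a=5, c=M0/2=0, d=(M1−M0)/(6·1)=1615/1608, b=Δ0−h0·(2M0+M1)/6=-14479/1608
seg 1: a=-3, c=M1/2=1615/536, d=(M2−M1)/(6·3)=-1991/4824, b=Δ1−h1·(2M1+M2)/6=-4817/804
seg 2: a=-5, c=M2/2=-47/67, d=(M3−M2)/(6·2)=1543/6432, b=Δ2−h2·(2M2+M3)/6=1517/1608
seg 3: a=-4, c=M3/2=791/1072, d=(M4−M3)/(6·2)=-791/6432, b=Δ3−h3·(2M3+M4)/6=817/804
t_q=1/4 → seg 0, τ=1/4; S=5+-14479/1608·τ+0·τ²+1615/1608·τ³=94837/34304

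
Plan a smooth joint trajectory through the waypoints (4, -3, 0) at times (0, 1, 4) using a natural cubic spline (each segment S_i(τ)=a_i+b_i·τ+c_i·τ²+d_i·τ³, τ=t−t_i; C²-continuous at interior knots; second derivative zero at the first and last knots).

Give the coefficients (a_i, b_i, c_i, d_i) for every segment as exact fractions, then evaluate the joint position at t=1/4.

Δ: Δ0=-7, Δ1=1
row 1: diag=8, rhs=48; c'=3/8, d'=6
back: M1=6
M: M0=0, M1=6, M2=0
seg 0: a=4, c=M0/2=0, d=(M1−M0)/(6·1)=1, b=Δ0−h0·(2M0+M1)/6=-8
seg 1: a=-3, c=M1/2=3, d=(M2−M1)/(6·3)=-1/3, b=Δ1−h1·(2M1+M2)/6=-5
t_q=1/4 → seg 0, τ=1/4; S=4+-8·τ+0·τ²+1·τ³=129/64

  seg 0: a=4 b=-8 c=0 d=1
  seg 1: a=-3 b=-5 c=3 d=-1/3
S(1/4) = 129/64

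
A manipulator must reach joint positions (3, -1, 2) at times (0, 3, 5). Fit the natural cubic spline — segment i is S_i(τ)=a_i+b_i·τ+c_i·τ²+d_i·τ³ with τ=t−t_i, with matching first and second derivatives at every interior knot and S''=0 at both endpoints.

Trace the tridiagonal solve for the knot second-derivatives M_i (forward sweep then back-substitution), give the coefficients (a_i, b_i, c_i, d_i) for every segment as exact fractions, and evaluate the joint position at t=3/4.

Δ: Δ0=-4/3, Δ1=3/2
row 1: diag=10, rhs=17; c'=1/5, d'=17/10
back: M1=17/10
M: M0=0, M1=17/10, M2=0
seg 0: a=3, c=M0/2=0, d=(M1−M0)/(6·3)=17/180, b=Δ0−h0·(2M0+M1)/6=-131/60
seg 1: a=-1, c=M1/2=17/20, d=(M2−M1)/(6·2)=-17/120, b=Δ1−h1·(2M1+M2)/6=11/30
t_q=3/4 → seg 0, τ=3/4; S=3+-131/60·τ+0·τ²+17/180·τ³=359/256

  seg 0: a=3 b=-131/60 c=0 d=17/180
  seg 1: a=-1 b=11/30 c=17/20 d=-17/120
S(3/4) = 359/256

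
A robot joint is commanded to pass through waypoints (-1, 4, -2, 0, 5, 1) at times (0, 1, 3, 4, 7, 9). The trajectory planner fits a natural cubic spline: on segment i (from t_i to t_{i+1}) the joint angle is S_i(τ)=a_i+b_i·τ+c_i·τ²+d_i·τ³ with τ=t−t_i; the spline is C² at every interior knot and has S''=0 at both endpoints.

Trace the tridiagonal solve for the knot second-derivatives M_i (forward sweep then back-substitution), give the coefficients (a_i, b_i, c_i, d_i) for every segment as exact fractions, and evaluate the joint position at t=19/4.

  seg 0: a=-1 b=1616/237 c=0 d=-431/237
  seg 1: a=4 b=323/237 c=-431/79 d=388/237
  seg 2: a=-2 b=-193/237 c=345/79 d=-368/237
  seg 3: a=0 b=773/237 c=-23/79 d=-19/237
  seg 4: a=5 b=-154/237 c=-80/79 d=40/237
S(19/4) = 11369/5056

Δ: Δ0=5, Δ1=-3, Δ2=2, Δ3=5/3, Δ4=-2
row 1: diag=6, rhs=-48; c'=1/3, d'=-8
row 2: denom=6−2·1/3=16/3; d'=(30−2·-8)/(16/3)=69/8
row 3: denom=8−1·3/16=125/16; d'=(-2−1·69/8)/(125/16)=-34/25
row 4: denom=10−3·48/125=1106/125; d'=(-22−3·-34/25)/(1106/125)=-160/79
back: M4=-160/79
back: M3=-34/25−48/125·-160/79=-46/79
back: M2=69/8−3/16·-46/79=690/79
back: M1=-8−1/3·690/79=-862/79
M: M0=0, M1=-862/79, M2=690/79, M3=-46/79, M4=-160/79, M5=0
seg 0: a=-1, c=M0/2=0, d=(M1−M0)/(6·1)=-431/237, b=Δ0−h0·(2M0+M1)/6=1616/237
seg 1: a=4, c=M1/2=-431/79, d=(M2−M1)/(6·2)=388/237, b=Δ1−h1·(2M1+M2)/6=323/237
seg 2: a=-2, c=M2/2=345/79, d=(M3−M2)/(6·1)=-368/237, b=Δ2−h2·(2M2+M3)/6=-193/237
seg 3: a=0, c=M3/2=-23/79, d=(M4−M3)/(6·3)=-19/237, b=Δ3−h3·(2M3+M4)/6=773/237
seg 4: a=5, c=M4/2=-80/79, d=(M5−M4)/(6·2)=40/237, b=Δ4−h4·(2M4+M5)/6=-154/237
t_q=19/4 → seg 3, τ=3/4; S=0+773/237·τ+-23/79·τ²+-19/237·τ³=11369/5056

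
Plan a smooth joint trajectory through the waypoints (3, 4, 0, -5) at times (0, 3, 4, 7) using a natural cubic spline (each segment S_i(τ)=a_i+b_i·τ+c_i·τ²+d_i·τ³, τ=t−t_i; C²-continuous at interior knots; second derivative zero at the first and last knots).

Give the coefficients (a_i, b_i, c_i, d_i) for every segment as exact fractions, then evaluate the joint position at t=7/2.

  seg 0: a=3 b=44/21 c=0 d=-37/189
  seg 1: a=4 b=-67/21 c=-37/21 d=20/21
  seg 2: a=0 b=-27/7 c=23/21 d=-23/189
S(7/2) = 25/12

Δ: Δ0=1/3, Δ1=-4, Δ2=-5/3
row 1: diag=8, rhs=-26; c'=1/8, d'=-13/4
row 2: denom=8−1·1/8=63/8; d'=(14−1·-13/4)/(63/8)=46/21
back: M2=46/21
back: M1=-13/4−1/8·46/21=-74/21
M: M0=0, M1=-74/21, M2=46/21, M3=0
seg 0: a=3, c=M0/2=0, d=(M1−M0)/(6·3)=-37/189, b=Δ0−h0·(2M0+M1)/6=44/21
seg 1: a=4, c=M1/2=-37/21, d=(M2−M1)/(6·1)=20/21, b=Δ1−h1·(2M1+M2)/6=-67/21
seg 2: a=0, c=M2/2=23/21, d=(M3−M2)/(6·3)=-23/189, b=Δ2−h2·(2M2+M3)/6=-27/7
t_q=7/2 → seg 1, τ=1/2; S=4+-67/21·τ+-37/21·τ²+20/21·τ³=25/12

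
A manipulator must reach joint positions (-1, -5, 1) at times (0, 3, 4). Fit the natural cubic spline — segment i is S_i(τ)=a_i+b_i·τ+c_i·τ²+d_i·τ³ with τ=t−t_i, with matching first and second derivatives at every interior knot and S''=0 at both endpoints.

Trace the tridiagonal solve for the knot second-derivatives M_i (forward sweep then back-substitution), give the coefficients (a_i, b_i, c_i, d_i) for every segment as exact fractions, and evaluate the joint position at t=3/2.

Δ: Δ0=-4/3, Δ1=6
row 1: diag=8, rhs=44; c'=1/8, d'=11/2
back: M1=11/2
M: M0=0, M1=11/2, M2=0
seg 0: a=-1, c=M0/2=0, d=(M1−M0)/(6·3)=11/36, b=Δ0−h0·(2M0+M1)/6=-49/12
seg 1: a=-5, c=M1/2=11/4, d=(M2−M1)/(6·1)=-11/12, b=Δ1−h1·(2M1+M2)/6=25/6
t_q=3/2 → seg 0, τ=3/2; S=-1+-49/12·τ+0·τ²+11/36·τ³=-195/32

  seg 0: a=-1 b=-49/12 c=0 d=11/36
  seg 1: a=-5 b=25/6 c=11/4 d=-11/12
S(3/2) = -195/32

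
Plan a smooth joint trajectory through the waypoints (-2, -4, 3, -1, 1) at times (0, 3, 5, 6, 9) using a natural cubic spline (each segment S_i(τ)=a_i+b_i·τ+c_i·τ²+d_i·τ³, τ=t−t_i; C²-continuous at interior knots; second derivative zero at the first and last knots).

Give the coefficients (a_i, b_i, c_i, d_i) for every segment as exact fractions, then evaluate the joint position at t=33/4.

  seg 0: a=-2 b=-845/292 c=0 d=1951/7884
  seg 1: a=-4 b=553/146 c=1951/876 d=-2077/1752
  seg 2: a=3 b=-335/219 c=-1070/219 d=529/219
  seg 3: a=-1 b=-296/73 c=517/219 d=-517/1971
S(33/4) = -5419/4672

Δ: Δ0=-2/3, Δ1=7/2, Δ2=-4, Δ3=2/3
row 1: diag=10, rhs=25; c'=1/5, d'=5/2
row 2: denom=6−2·1/5=28/5; d'=(-45−2·5/2)/(28/5)=-125/14
row 3: denom=8−1·5/28=219/28; d'=(28−1·-125/14)/(219/28)=1034/219
back: M3=1034/219
back: M2=-125/14−5/28·1034/219=-2140/219
back: M1=5/2−1/5·-2140/219=1951/438
M: M0=0, M1=1951/438, M2=-2140/219, M3=1034/219, M4=0
seg 0: a=-2, c=M0/2=0, d=(M1−M0)/(6·3)=1951/7884, b=Δ0−h0·(2M0+M1)/6=-845/292
seg 1: a=-4, c=M1/2=1951/876, d=(M2−M1)/(6·2)=-2077/1752, b=Δ1−h1·(2M1+M2)/6=553/146
seg 2: a=3, c=M2/2=-1070/219, d=(M3−M2)/(6·1)=529/219, b=Δ2−h2·(2M2+M3)/6=-335/219
seg 3: a=-1, c=M3/2=517/219, d=(M4−M3)/(6·3)=-517/1971, b=Δ3−h3·(2M3+M4)/6=-296/73
t_q=33/4 → seg 3, τ=9/4; S=-1+-296/73·τ+517/219·τ²+-517/1971·τ³=-5419/4672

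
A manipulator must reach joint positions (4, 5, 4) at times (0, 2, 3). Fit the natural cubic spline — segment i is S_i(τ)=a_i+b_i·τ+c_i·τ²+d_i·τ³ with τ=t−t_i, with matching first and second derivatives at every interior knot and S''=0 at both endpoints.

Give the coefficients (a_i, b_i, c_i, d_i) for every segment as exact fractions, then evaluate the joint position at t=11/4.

Δ: Δ0=1/2, Δ1=-1
row 1: diag=6, rhs=-9; c'=1/6, d'=-3/2
back: M1=-3/2
M: M0=0, M1=-3/2, M2=0
seg 0: a=4, c=M0/2=0, d=(M1−M0)/(6·2)=-1/8, b=Δ0−h0·(2M0+M1)/6=1
seg 1: a=5, c=M1/2=-3/4, d=(M2−M1)/(6·1)=1/4, b=Δ1−h1·(2M1+M2)/6=-1/2
t_q=11/4 → seg 1, τ=3/4; S=5+-1/2·τ+-3/4·τ²+1/4·τ³=1103/256

  seg 0: a=4 b=1 c=0 d=-1/8
  seg 1: a=5 b=-1/2 c=-3/4 d=1/4
S(11/4) = 1103/256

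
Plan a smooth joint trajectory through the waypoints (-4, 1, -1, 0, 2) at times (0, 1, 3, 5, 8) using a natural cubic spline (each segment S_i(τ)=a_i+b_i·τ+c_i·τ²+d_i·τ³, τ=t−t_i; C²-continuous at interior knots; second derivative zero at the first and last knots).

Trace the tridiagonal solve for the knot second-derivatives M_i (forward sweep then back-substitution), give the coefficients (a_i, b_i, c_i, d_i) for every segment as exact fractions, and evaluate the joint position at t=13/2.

Δ: Δ0=5, Δ1=-1, Δ2=1/2, Δ3=2/3
row 1: diag=6, rhs=-36; c'=1/3, d'=-6
row 2: denom=8−2·1/3=22/3; d'=(9−2·-6)/(22/3)=63/22
row 3: denom=10−2·3/11=104/11; d'=(1−2·63/22)/(104/11)=-1/2
back: M3=-1/2
back: M2=63/22−3/11·-1/2=3
back: M1=-6−1/3·3=-7
M: M0=0, M1=-7, M2=3, M3=-1/2, M4=0
seg 0: a=-4, c=M0/2=0, d=(M1−M0)/(6·1)=-7/6, b=Δ0−h0·(2M0+M1)/6=37/6
seg 1: a=1, c=M1/2=-7/2, d=(M2−M1)/(6·2)=5/6, b=Δ1−h1·(2M1+M2)/6=8/3
seg 2: a=-1, c=M2/2=3/2, d=(M3−M2)/(6·2)=-7/24, b=Δ2−h2·(2M2+M3)/6=-4/3
seg 3: a=0, c=M3/2=-1/4, d=(M4−M3)/(6·3)=1/36, b=Δ3−h3·(2M3+M4)/6=7/6
t_q=13/2 → seg 3, τ=3/2; S=0+7/6·τ+-1/4·τ²+1/36·τ³=41/32

  seg 0: a=-4 b=37/6 c=0 d=-7/6
  seg 1: a=1 b=8/3 c=-7/2 d=5/6
  seg 2: a=-1 b=-4/3 c=3/2 d=-7/24
  seg 3: a=0 b=7/6 c=-1/4 d=1/36
S(13/2) = 41/32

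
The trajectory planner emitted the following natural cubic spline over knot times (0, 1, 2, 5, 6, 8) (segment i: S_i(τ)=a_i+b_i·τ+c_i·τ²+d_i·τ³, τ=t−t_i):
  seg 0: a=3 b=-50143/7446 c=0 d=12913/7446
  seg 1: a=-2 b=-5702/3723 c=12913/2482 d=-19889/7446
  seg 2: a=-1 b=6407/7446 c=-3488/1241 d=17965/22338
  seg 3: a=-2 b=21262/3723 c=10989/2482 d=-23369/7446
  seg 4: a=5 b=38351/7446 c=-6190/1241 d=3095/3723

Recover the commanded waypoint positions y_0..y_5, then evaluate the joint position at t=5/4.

y_0=3 y_1=-2 y_2=-1 y_3=-2 y_4=5 y_5=2
S(5/4) = -333495/158848

y_0 = S_0(0) = a_0 = 3
y_1 = S_1(0) = a_1 = -2
y_2 = S_2(0) = a_2 = -1
y_3 = S_3(0) = a_3 = -2
y_4 = S_4(0) = a_4 = 5
y_5 = S_4(2) = 2
t_q=5/4 is in segment 1 (τ=1/4); S_1(τ)=-333495/158848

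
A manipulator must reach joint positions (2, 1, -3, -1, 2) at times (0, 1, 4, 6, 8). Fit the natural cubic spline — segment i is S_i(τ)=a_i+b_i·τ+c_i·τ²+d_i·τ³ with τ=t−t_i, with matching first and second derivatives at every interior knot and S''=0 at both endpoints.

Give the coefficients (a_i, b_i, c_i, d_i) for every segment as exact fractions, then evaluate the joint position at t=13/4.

  seg 0: a=2 b=-1373/1608 c=0 d=-235/1608
  seg 1: a=1 b=-1039/804 c=-235/536 d=683/4824
  seg 2: a=-3 b=-161/1608 c=56/67 d=-919/6432
  seg 3: a=-1 b=1229/804 c=-23/1072 d=23/6432
S(13/4) = -86257/34304

Δ: Δ0=-1, Δ1=-4/3, Δ2=1, Δ3=3/2
row 1: diag=8, rhs=-2; c'=3/8, d'=-1/4
row 2: denom=10−3·3/8=71/8; d'=(14−3·-1/4)/(71/8)=118/71
row 3: denom=8−2·16/71=536/71; d'=(3−2·118/71)/(536/71)=-23/536
back: M3=-23/536
back: M2=118/71−16/71·-23/536=112/67
back: M1=-1/4−3/8·112/67=-235/268
M: M0=0, M1=-235/268, M2=112/67, M3=-23/536, M4=0
seg 0: a=2, c=M0/2=0, d=(M1−M0)/(6·1)=-235/1608, b=Δ0−h0·(2M0+M1)/6=-1373/1608
seg 1: a=1, c=M1/2=-235/536, d=(M2−M1)/(6·3)=683/4824, b=Δ1−h1·(2M1+M2)/6=-1039/804
seg 2: a=-3, c=M2/2=56/67, d=(M3−M2)/(6·2)=-919/6432, b=Δ2−h2·(2M2+M3)/6=-161/1608
seg 3: a=-1, c=M3/2=-23/1072, d=(M4−M3)/(6·2)=23/6432, b=Δ3−h3·(2M3+M4)/6=1229/804
t_q=13/4 → seg 1, τ=9/4; S=1+-1039/804·τ+-235/536·τ²+683/4824·τ³=-86257/34304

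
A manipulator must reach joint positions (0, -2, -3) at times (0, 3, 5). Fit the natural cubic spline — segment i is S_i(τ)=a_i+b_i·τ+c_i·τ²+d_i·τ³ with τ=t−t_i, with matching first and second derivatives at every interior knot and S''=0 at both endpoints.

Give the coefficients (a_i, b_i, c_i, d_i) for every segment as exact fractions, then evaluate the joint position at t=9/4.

Δ: Δ0=-2/3, Δ1=-1/2
row 1: diag=10, rhs=1; c'=1/5, d'=1/10
back: M1=1/10
M: M0=0, M1=1/10, M2=0
seg 0: a=0, c=M0/2=0, d=(M1−M0)/(6·3)=1/180, b=Δ0−h0·(2M0+M1)/6=-43/60
seg 1: a=-2, c=M1/2=1/20, d=(M2−M1)/(6·2)=-1/120, b=Δ1−h1·(2M1+M2)/6=-17/30
t_q=9/4 → seg 0, τ=9/4; S=0+-43/60·τ+0·τ²+1/180·τ³=-1983/1280

  seg 0: a=0 b=-43/60 c=0 d=1/180
  seg 1: a=-2 b=-17/30 c=1/20 d=-1/120
S(9/4) = -1983/1280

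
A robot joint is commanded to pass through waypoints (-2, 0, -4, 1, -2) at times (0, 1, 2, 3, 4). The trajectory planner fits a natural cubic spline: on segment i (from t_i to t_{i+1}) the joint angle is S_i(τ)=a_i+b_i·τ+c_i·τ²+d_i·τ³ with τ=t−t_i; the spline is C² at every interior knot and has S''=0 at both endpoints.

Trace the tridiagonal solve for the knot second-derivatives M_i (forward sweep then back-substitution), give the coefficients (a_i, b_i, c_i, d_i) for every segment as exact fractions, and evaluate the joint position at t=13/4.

Δ: Δ0=2, Δ1=-4, Δ2=5, Δ3=-3
row 1: diag=4, rhs=-36; c'=1/4, d'=-9
row 2: denom=4−1·1/4=15/4; d'=(54−1·-9)/(15/4)=84/5
row 3: denom=4−1·4/15=56/15; d'=(-48−1·84/5)/(56/15)=-243/14
back: M3=-243/14
back: M2=84/5−4/15·-243/14=150/7
back: M1=-9−1/4·150/7=-201/14
M: M0=0, M1=-201/14, M2=150/7, M3=-243/14, M4=0
seg 0: a=-2, c=M0/2=0, d=(M1−M0)/(6·1)=-67/28, b=Δ0−h0·(2M0+M1)/6=123/28
seg 1: a=0, c=M1/2=-201/28, d=(M2−M1)/(6·1)=167/28, b=Δ1−h1·(2M1+M2)/6=-39/14
seg 2: a=-4, c=M2/2=75/7, d=(M3−M2)/(6·1)=-181/28, b=Δ2−h2·(2M2+M3)/6=3/4
seg 3: a=1, c=M3/2=-243/28, d=(M4−M3)/(6·1)=81/28, b=Δ3−h3·(2M3+M4)/6=39/14
t_q=13/4 → seg 3, τ=1/4; S=1+39/14·τ+-243/28·τ²+81/28·τ³=307/256

  seg 0: a=-2 b=123/28 c=0 d=-67/28
  seg 1: a=0 b=-39/14 c=-201/28 d=167/28
  seg 2: a=-4 b=3/4 c=75/7 d=-181/28
  seg 3: a=1 b=39/14 c=-243/28 d=81/28
S(13/4) = 307/256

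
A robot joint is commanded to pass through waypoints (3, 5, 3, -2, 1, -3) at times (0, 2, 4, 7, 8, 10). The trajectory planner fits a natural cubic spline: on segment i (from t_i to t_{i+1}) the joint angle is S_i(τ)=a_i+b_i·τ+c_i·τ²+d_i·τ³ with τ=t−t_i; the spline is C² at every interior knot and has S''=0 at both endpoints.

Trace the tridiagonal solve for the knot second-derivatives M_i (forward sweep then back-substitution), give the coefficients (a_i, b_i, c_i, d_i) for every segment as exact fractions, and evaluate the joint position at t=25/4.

Δ: Δ0=1, Δ1=-1, Δ2=-5/3, Δ3=3, Δ4=-2
row 1: diag=8, rhs=-12; c'=1/4, d'=-3/2
row 2: denom=10−2·1/4=19/2; d'=(-4−2·-3/2)/(19/2)=-2/19
row 3: denom=8−3·6/19=134/19; d'=(28−3·-2/19)/(134/19)=269/67
row 4: denom=6−1·19/134=785/134; d'=(-30−1·269/67)/(785/134)=-4558/785
back: M4=-4558/785
back: M3=269/67−19/134·-4558/785=3798/785
back: M2=-2/19−6/19·3798/785=-1282/785
back: M1=-3/2−1/4·-1282/785=-857/785
M: M0=0, M1=-857/785, M2=-1282/785, M3=3798/785, M4=-4558/785, M5=0
seg 0: a=3, c=M0/2=0, d=(M1−M0)/(6·2)=-857/9420, b=Δ0−h0·(2M0+M1)/6=3212/2355
seg 1: a=5, c=M1/2=-857/1570, d=(M2−M1)/(6·2)=-85/1884, b=Δ1−h1·(2M1+M2)/6=641/2355
seg 2: a=3, c=M2/2=-641/785, d=(M3−M2)/(6·3)=508/1413, b=Δ2−h2·(2M2+M3)/6=-5776/2355
seg 3: a=-2, c=M3/2=1899/785, d=(M4−M3)/(6·1)=-4178/2355, b=Δ3−h3·(2M3+M4)/6=5546/2355
seg 4: a=1, c=M4/2=-2279/785, d=(M5−M4)/(6·2)=2279/4710, b=Δ4−h4·(2M4+M5)/6=4406/2355
t_q=25/4 → seg 2, τ=9/4; S=3+-5776/2355·τ+-641/785·τ²+508/1413·τ³=-16059/6280

  seg 0: a=3 b=3212/2355 c=0 d=-857/9420
  seg 1: a=5 b=641/2355 c=-857/1570 d=-85/1884
  seg 2: a=3 b=-5776/2355 c=-641/785 d=508/1413
  seg 3: a=-2 b=5546/2355 c=1899/785 d=-4178/2355
  seg 4: a=1 b=4406/2355 c=-2279/785 d=2279/4710
S(25/4) = -16059/6280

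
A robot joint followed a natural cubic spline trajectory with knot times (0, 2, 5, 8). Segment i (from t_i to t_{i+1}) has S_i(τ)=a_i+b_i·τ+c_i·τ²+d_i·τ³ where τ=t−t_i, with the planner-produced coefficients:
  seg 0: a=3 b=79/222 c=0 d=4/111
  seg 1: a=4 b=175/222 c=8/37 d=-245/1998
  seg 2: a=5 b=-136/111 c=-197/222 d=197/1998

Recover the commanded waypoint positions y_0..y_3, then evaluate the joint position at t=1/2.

y_0=3 y_1=4 y_2=5 y_3=-4
S(1/2) = 471/148

y_0 = S_0(0) = a_0 = 3
y_1 = S_1(0) = a_1 = 4
y_2 = S_2(0) = a_2 = 5
y_3 = S_2(3) = -4
t_q=1/2 is in segment 0 (τ=1/2); S_0(τ)=471/148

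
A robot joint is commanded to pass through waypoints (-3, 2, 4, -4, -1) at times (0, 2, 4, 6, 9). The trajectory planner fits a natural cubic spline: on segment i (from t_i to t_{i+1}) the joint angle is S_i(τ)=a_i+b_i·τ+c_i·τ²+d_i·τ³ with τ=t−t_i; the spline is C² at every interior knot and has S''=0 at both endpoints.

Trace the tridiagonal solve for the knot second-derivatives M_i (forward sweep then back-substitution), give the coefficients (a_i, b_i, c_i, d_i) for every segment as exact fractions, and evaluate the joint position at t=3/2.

  seg 0: a=-3 b=176/71 c=0 d=3/568
  seg 1: a=2 b=361/142 c=9/284 d=-57/142
  seg 2: a=4 b=-305/142 c=-675/284 d=103/142
  seg 3: a=-4 b=-419/142 c=561/284 d=-187/852
S(3/2) = 3345/4544

Δ: Δ0=5/2, Δ1=1, Δ2=-4, Δ3=1
row 1: diag=8, rhs=-9; c'=1/4, d'=-9/8
row 2: denom=8−2·1/4=15/2; d'=(-30−2·-9/8)/(15/2)=-37/10
row 3: denom=10−2·4/15=142/15; d'=(30−2·-37/10)/(142/15)=561/142
back: M3=561/142
back: M2=-37/10−4/15·561/142=-675/142
back: M1=-9/8−1/4·-675/142=9/142
M: M0=0, M1=9/142, M2=-675/142, M3=561/142, M4=0
seg 0: a=-3, c=M0/2=0, d=(M1−M0)/(6·2)=3/568, b=Δ0−h0·(2M0+M1)/6=176/71
seg 1: a=2, c=M1/2=9/284, d=(M2−M1)/(6·2)=-57/142, b=Δ1−h1·(2M1+M2)/6=361/142
seg 2: a=4, c=M2/2=-675/284, d=(M3−M2)/(6·2)=103/142, b=Δ2−h2·(2M2+M3)/6=-305/142
seg 3: a=-4, c=M3/2=561/284, d=(M4−M3)/(6·3)=-187/852, b=Δ3−h3·(2M3+M4)/6=-419/142
t_q=3/2 → seg 0, τ=3/2; S=-3+176/71·τ+0·τ²+3/568·τ³=3345/4544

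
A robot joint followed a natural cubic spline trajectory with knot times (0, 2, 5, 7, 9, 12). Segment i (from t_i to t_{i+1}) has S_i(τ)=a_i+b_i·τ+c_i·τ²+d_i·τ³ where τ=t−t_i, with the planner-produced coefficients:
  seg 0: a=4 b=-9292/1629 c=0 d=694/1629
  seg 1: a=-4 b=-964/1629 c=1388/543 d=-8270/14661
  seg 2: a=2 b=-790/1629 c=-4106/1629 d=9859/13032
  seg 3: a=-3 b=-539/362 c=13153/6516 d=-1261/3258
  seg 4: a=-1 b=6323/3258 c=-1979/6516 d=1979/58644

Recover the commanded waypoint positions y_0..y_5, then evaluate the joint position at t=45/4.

y_0 = S_0(0) = a_0 = 4
y_1 = S_1(0) = a_1 = -4
y_2 = S_2(0) = a_2 = 2
y_3 = S_3(0) = a_3 = -3
y_4 = S_4(0) = a_4 = -1
y_5 = S_4(3) = 3
t_q=45/4 is in segment 4 (τ=9/4); S_4(τ)=102567/46336

y_0=4 y_1=-4 y_2=2 y_3=-3 y_4=-1 y_5=3
S(45/4) = 102567/46336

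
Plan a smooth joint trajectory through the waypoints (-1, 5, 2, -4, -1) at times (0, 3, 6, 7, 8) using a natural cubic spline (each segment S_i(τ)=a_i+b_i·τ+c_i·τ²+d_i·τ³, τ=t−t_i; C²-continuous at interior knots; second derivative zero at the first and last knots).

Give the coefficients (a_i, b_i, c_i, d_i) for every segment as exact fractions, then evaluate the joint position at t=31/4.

  seg 0: a=-1 b=115/56 c=0 d=-1/168
  seg 1: a=5 b=53/28 c=-3/56 d=-17/56
  seg 2: a=2 b=-53/8 c=-39/14 d=191/56
  seg 3: a=-4 b=-55/28 c=417/56 d=-139/56
S(31/4) = -8357/3584

Δ: Δ0=2, Δ1=-1, Δ2=-6, Δ3=3
row 1: diag=12, rhs=-18; c'=1/4, d'=-3/2
row 2: denom=8−3·1/4=29/4; d'=(-30−3·-3/2)/(29/4)=-102/29
row 3: denom=4−1·4/29=112/29; d'=(54−1·-102/29)/(112/29)=417/28
back: M3=417/28
back: M2=-102/29−4/29·417/28=-39/7
back: M1=-3/2−1/4·-39/7=-3/28
M: M0=0, M1=-3/28, M2=-39/7, M3=417/28, M4=0
seg 0: a=-1, c=M0/2=0, d=(M1−M0)/(6·3)=-1/168, b=Δ0−h0·(2M0+M1)/6=115/56
seg 1: a=5, c=M1/2=-3/56, d=(M2−M1)/(6·3)=-17/56, b=Δ1−h1·(2M1+M2)/6=53/28
seg 2: a=2, c=M2/2=-39/14, d=(M3−M2)/(6·1)=191/56, b=Δ2−h2·(2M2+M3)/6=-53/8
seg 3: a=-4, c=M3/2=417/56, d=(M4−M3)/(6·1)=-139/56, b=Δ3−h3·(2M3+M4)/6=-55/28
t_q=31/4 → seg 3, τ=3/4; S=-4+-55/28·τ+417/56·τ²+-139/56·τ³=-8357/3584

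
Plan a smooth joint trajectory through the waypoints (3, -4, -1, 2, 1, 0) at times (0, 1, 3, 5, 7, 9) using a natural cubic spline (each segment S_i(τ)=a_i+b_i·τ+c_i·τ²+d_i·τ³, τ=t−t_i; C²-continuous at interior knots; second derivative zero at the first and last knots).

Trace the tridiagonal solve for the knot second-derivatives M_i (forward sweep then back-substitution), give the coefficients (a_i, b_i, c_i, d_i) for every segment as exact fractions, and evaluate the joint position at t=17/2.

Δ: Δ0=-7, Δ1=3/2, Δ2=3/2, Δ3=-1/2, Δ4=-1/2
row 1: diag=6, rhs=51; c'=1/3, d'=17/2
row 2: denom=8−2·1/3=22/3; d'=(0−2·17/2)/(22/3)=-51/22
row 3: denom=8−2·3/11=82/11; d'=(-12−2·-51/22)/(82/11)=-81/82
row 4: denom=8−2·11/41=306/41; d'=(0−2·-81/82)/(306/41)=9/34
back: M4=9/34
back: M3=-81/82−11/41·9/34=-18/17
back: M2=-51/22−3/11·-18/17=-69/34
back: M1=17/2−1/3·-69/34=156/17
M: M0=0, M1=156/17, M2=-69/34, M3=-18/17, M4=9/34, M5=0
seg 0: a=3, c=M0/2=0, d=(M1−M0)/(6·1)=26/17, b=Δ0−h0·(2M0+M1)/6=-145/17
seg 1: a=-4, c=M1/2=78/17, d=(M2−M1)/(6·2)=-127/136, b=Δ1−h1·(2M1+M2)/6=-67/17
seg 2: a=-1, c=M2/2=-69/68, d=(M3−M2)/(6·2)=11/136, b=Δ2−h2·(2M2+M3)/6=109/34
seg 3: a=2, c=M3/2=-9/17, d=(M4−M3)/(6·2)=15/136, b=Δ3−h3·(2M3+M4)/6=2/17
seg 4: a=1, c=M4/2=9/68, d=(M5−M4)/(6·2)=-3/136, b=Δ4−h4·(2M4+M5)/6=-23/34
t_q=17/2 → seg 4, τ=3/2; S=1+-23/34·τ+9/68·τ²+-3/136·τ³=227/1088

  seg 0: a=3 b=-145/17 c=0 d=26/17
  seg 1: a=-4 b=-67/17 c=78/17 d=-127/136
  seg 2: a=-1 b=109/34 c=-69/68 d=11/136
  seg 3: a=2 b=2/17 c=-9/17 d=15/136
  seg 4: a=1 b=-23/34 c=9/68 d=-3/136
S(17/2) = 227/1088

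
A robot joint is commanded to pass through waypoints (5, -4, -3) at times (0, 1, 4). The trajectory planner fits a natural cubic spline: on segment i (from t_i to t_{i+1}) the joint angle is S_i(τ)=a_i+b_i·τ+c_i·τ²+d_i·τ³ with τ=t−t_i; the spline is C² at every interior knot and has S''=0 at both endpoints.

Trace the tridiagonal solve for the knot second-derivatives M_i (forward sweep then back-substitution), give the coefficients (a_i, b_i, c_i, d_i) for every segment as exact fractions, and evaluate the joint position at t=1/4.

Δ: Δ0=-9, Δ1=1/3
row 1: diag=8, rhs=56; c'=3/8, d'=7
back: M1=7
M: M0=0, M1=7, M2=0
seg 0: a=5, c=M0/2=0, d=(M1−M0)/(6·1)=7/6, b=Δ0−h0·(2M0+M1)/6=-61/6
seg 1: a=-4, c=M1/2=7/2, d=(M2−M1)/(6·3)=-7/18, b=Δ1−h1·(2M1+M2)/6=-20/3
t_q=1/4 → seg 0, τ=1/4; S=5+-61/6·τ+0·τ²+7/6·τ³=317/128

  seg 0: a=5 b=-61/6 c=0 d=7/6
  seg 1: a=-4 b=-20/3 c=7/2 d=-7/18
S(1/4) = 317/128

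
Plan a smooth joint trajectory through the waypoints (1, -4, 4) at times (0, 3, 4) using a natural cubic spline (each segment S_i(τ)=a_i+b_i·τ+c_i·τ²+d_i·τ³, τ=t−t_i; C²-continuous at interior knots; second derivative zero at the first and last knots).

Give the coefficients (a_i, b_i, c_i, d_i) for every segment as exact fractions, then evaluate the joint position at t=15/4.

  seg 0: a=1 b=-127/24 c=0 d=29/72
  seg 1: a=-4 b=67/12 c=29/8 d=-29/24
S(15/4) = 879/512

Δ: Δ0=-5/3, Δ1=8
row 1: diag=8, rhs=58; c'=1/8, d'=29/4
back: M1=29/4
M: M0=0, M1=29/4, M2=0
seg 0: a=1, c=M0/2=0, d=(M1−M0)/(6·3)=29/72, b=Δ0−h0·(2M0+M1)/6=-127/24
seg 1: a=-4, c=M1/2=29/8, d=(M2−M1)/(6·1)=-29/24, b=Δ1−h1·(2M1+M2)/6=67/12
t_q=15/4 → seg 1, τ=3/4; S=-4+67/12·τ+29/8·τ²+-29/24·τ³=879/512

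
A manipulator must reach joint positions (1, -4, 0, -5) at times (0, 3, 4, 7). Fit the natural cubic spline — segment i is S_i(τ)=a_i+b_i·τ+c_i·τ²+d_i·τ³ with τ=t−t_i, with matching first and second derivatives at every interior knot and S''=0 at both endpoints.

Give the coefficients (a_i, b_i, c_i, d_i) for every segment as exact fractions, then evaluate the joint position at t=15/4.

Δ: Δ0=-5/3, Δ1=4, Δ2=-5/3
row 1: diag=8, rhs=34; c'=1/8, d'=17/4
row 2: denom=8−1·1/8=63/8; d'=(-34−1·17/4)/(63/8)=-34/7
back: M2=-34/7
back: M1=17/4−1/8·-34/7=34/7
M: M0=0, M1=34/7, M2=-34/7, M3=0
seg 0: a=1, c=M0/2=0, d=(M1−M0)/(6·3)=17/63, b=Δ0−h0·(2M0+M1)/6=-86/21
seg 1: a=-4, c=M1/2=17/7, d=(M2−M1)/(6·1)=-34/21, b=Δ1−h1·(2M1+M2)/6=67/21
seg 2: a=0, c=M2/2=-17/7, d=(M3−M2)/(6·3)=17/63, b=Δ2−h2·(2M2+M3)/6=67/21
t_q=15/4 → seg 1, τ=3/4; S=-4+67/21·τ+17/7·τ²+-34/21·τ³=-207/224

  seg 0: a=1 b=-86/21 c=0 d=17/63
  seg 1: a=-4 b=67/21 c=17/7 d=-34/21
  seg 2: a=0 b=67/21 c=-17/7 d=17/63
S(15/4) = -207/224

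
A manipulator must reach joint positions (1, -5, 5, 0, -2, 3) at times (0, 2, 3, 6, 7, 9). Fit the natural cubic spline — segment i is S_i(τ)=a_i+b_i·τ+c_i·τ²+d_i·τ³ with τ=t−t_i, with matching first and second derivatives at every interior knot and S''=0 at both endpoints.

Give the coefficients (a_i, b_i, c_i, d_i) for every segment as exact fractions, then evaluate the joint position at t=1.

Δ: Δ0=-3, Δ1=10, Δ2=-5/3, Δ3=-2, Δ4=5/2
row 1: diag=6, rhs=78; c'=1/6, d'=13
row 2: denom=8−1·1/6=47/6; d'=(-70−1·13)/(47/6)=-498/47
row 3: denom=8−3·18/47=322/47; d'=(-2−3·-498/47)/(322/47)=100/23
row 4: denom=6−1·47/322=1885/322; d'=(27−1·100/23)/(1885/322)=7294/1885
back: M4=7294/1885
back: M3=100/23−47/322·7294/1885=7131/1885
back: M2=-498/47−18/47·7131/1885=-22704/1885
back: M1=13−1/6·-22704/1885=28289/1885
M: M0=0, M1=28289/1885, M2=-22704/1885, M3=7131/1885, M4=7294/1885, M5=0
seg 0: a=1, c=M0/2=0, d=(M1−M0)/(6·2)=28289/22620, b=Δ0−h0·(2M0+M1)/6=-45254/5655
seg 1: a=-5, c=M1/2=28289/3770, d=(M2−M1)/(6·1)=-50993/11310, b=Δ1−h1·(2M1+M2)/6=39613/5655
seg 2: a=5, c=M2/2=-11352/1885, d=(M3−M2)/(6·3)=51/58, b=Δ2−h2·(2M2+M3)/6=95981/11310
seg 3: a=0, c=M3/2=7131/3770, d=(M4−M3)/(6·1)=163/11310, b=Δ3−h3·(2M3+M4)/6=-22088/5655
seg 4: a=-2, c=M4/2=3647/1885, d=(M5−M4)/(6·2)=-3647/11310, b=Δ4−h4·(2M4+M5)/6=-901/11310
t_q=1 → seg 0, τ=1; S=1+-45254/5655·τ+0·τ²+28289/22620·τ³=-43369/7540

  seg 0: a=1 b=-45254/5655 c=0 d=28289/22620
  seg 1: a=-5 b=39613/5655 c=28289/3770 d=-50993/11310
  seg 2: a=5 b=95981/11310 c=-11352/1885 d=51/58
  seg 3: a=0 b=-22088/5655 c=7131/3770 d=163/11310
  seg 4: a=-2 b=-901/11310 c=3647/1885 d=-3647/11310
S(1) = -43369/7540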